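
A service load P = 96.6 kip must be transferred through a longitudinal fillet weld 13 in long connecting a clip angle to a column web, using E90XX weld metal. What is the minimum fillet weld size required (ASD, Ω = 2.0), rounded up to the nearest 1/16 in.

w = 7/16 in

E90XX → F_EXX = 90 ksi.
Total weld length L = 13 in.
Required throat t_e = P × Ω / (0.6 F_EXX × L) = 96.6 × 2.0 / (0.6 × 90 × 13) = 0.2752 in.
Required leg w = t_e / 0.707 = 0.3893 in → use 7/16 in.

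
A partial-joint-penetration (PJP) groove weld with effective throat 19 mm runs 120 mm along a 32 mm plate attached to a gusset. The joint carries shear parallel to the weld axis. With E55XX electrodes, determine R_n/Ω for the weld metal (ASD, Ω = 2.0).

E55XX → F_EXX = 550 MPa.
Effective throat (given) t_e = 19 mm.
A_we = 19 × 120 = 2280 mm².
F_nw = 0.6 F_EXX = 330 MPa.
R_n/Ω = (330 × 2280) / 2.0 × 10⁻³ = 376.2 kN.

R_n/Ω ≈ 376 kN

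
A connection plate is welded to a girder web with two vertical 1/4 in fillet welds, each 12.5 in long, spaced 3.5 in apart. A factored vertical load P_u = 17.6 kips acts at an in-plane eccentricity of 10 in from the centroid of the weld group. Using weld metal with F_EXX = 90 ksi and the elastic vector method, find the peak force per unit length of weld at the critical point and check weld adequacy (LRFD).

f_max ≈ 3.11 kip/in; adequate

Total weld length L_w = 25 in. Treat welds as unit-width lines.
Polar moment about centroid: J = 2[d³/12 + d(b/2)²] = 2[12.5³/12 + 12.5×1.75²] = 402.1 in³.
Direct shear f_v = P/L_w = 17.6 / 25 = 0.704 kip/in (vertical).
Torsion M = P·e = 17.6 × 10 = 176 kip·in.
Critical point at (x, y) = (1.75, 6.25) from centroid. f_tx = M·y/J = 2.736 kip/in; f_ty = M·x/J = 0.766 kip/in.
Resultant f_max = √[f_tx² + (f_v + f_ty)²] = √[2.736² + (0.704 + 0.766)²] = 3.106 kip/in.
Capacity per unit length: φr_n = 0.75 × 0.6 × 90 × (0.707 × 0.25) = 7.158 kip/in.
3.106 ≤ 7.158 → adequate.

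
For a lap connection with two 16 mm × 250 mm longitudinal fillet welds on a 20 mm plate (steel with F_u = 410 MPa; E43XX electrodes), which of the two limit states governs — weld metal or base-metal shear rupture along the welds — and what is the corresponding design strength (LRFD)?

E43XX → F_EXX = 430 MPa.
t_e = 0.707 × 16 = 11.31 mm; L = 500 mm.
Weld metal: φR_n = 0.75 × 0.6 × 430 × 11.31 × 500 × 10⁻³ = 1094 kN.
Base metal (shear rupture): φR_n = 0.75 × 0.6 × 410 × 20 × 500 × 10⁻³ = 1845 kN.
Governing: weld metal.

φR_n ≈ 1090 kN (weld metal governs)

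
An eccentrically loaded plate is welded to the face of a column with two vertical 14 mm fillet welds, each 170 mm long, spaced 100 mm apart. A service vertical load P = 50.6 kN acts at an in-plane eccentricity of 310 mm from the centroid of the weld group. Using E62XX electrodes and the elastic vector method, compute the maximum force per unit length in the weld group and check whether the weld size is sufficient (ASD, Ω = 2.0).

E62XX → F_EXX = 620 MPa.
Total weld length L_w = 340 mm. Treat welds as unit-width lines.
Polar moment about centroid: J = 2[d³/12 + d(b/2)²] = 2[170³/12 + 170×50²] = 1669000 mm³.
Direct shear f_v = P/L_w = 50.6×10³ / 340 = 148.8 N/mm (vertical).
Torsion M = P·e = 50.6×10³ × 310 = 15686000 N·mm.
Critical point at (x, y) = (50, 85) from centroid. f_tx = M·y/J = 798.9 N/mm; f_ty = M·x/J = 470 N/mm.
Resultant f_max = √[f_tx² + (f_v + f_ty)²] = √[798.9² + (148.8 + 470)²] = 1011 N/mm.
Capacity per unit length: r_n/Ω = (1/2.0) × 0.6 × 620 × (0.707 × 14) = 1841 N/mm.
1011 ≤ 1841 → adequate.

f_max ≈ 1010 N/mm; adequate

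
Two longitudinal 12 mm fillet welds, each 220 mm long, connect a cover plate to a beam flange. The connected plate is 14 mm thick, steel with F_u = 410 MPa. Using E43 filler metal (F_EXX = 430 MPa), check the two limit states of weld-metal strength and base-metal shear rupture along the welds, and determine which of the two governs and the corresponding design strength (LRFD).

t_e = 0.707 × 12 = 8.484 mm; L = 440 mm.
Weld metal: φR_n = 0.75 × 0.6 × 430 × 8.484 × 440 × 10⁻³ = 722.3 kN.
Base metal (shear rupture): φR_n = 0.75 × 0.6 × 410 × 14 × 440 × 10⁻³ = 1137 kN.
Governing: weld metal.

φR_n ≈ 722 kN (weld metal governs)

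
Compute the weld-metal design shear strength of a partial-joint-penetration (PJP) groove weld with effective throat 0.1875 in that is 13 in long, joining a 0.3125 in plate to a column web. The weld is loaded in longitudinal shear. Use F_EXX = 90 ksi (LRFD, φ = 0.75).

Effective throat (given) t_e = 0.1875 in.
A_we = 0.1875 × 13 = 2.438 in².
F_nw = 0.6 F_EXX = 54 ksi.
φR_n = 0.75 × 54 × 2.438 = 98.72 kip.

φR_n ≈ 98.7 kip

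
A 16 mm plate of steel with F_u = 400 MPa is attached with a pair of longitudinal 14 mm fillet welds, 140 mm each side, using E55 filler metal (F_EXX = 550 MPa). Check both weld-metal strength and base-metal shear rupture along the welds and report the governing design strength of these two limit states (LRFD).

t_e = 0.707 × 14 = 9.898 mm; L = 280 mm.
Weld metal: φR_n = 0.75 × 0.6 × 550 × 9.898 × 280 × 10⁻³ = 685.9 kN.
Base metal (shear rupture): φR_n = 0.75 × 0.6 × 400 × 16 × 280 × 10⁻³ = 806.4 kN.
Governing: weld metal.

φR_n ≈ 686 kN (weld metal governs)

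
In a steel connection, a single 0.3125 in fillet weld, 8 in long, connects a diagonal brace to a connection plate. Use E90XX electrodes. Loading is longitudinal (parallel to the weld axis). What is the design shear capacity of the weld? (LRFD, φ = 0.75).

E90XX → F_EXX = 90 ksi.
Effective throat t_e = 0.707 × 0.3125 = 0.2209 in.
Total length L = 8 in; A_we = 0.2209 × 8 = 1.767 in².
F_nw = 0.6 F_EXX = 0.6 × 90 = 54 ksi.
φR_n = 0.75 × 54 × 1.767 = 71.58 kip.

φR_n ≈ 71.6 kip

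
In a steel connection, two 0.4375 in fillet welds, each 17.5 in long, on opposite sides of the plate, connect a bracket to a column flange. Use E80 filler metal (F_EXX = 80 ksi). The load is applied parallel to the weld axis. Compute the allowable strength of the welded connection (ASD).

Effective throat t_e = 0.707 × 0.4375 = 0.3093 in.
Total length L = 35 in; A_we = 0.3093 × 35 = 10.83 in².
F_nw = 0.6 F_EXX = 0.6 × 80 = 48 ksi.
R_n = 48 × 10.83 = 519.6 kip; R_n/Ω = 519.6/2.0 = 259.8 kip.

R_n/Ω ≈ 260 kip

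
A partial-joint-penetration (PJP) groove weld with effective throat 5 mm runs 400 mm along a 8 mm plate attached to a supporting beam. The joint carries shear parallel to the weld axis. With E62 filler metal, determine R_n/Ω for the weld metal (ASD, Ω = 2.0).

E62XX → F_EXX = 620 MPa.
Effective throat (given) t_e = 5 mm.
A_we = 5 × 400 = 2000 mm².
F_nw = 0.6 F_EXX = 372 MPa.
R_n/Ω = (372 × 2000) / 2.0 × 10⁻³ = 372 kN.

R_n/Ω ≈ 372 kN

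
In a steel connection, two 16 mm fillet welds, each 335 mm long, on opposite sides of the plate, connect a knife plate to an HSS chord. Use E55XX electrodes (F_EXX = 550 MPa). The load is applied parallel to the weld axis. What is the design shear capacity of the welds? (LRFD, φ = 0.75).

Effective throat t_e = 0.707 × 16 = 11.31 mm.
Total length L = 670 mm; A_we = 11.31 × 670 = 7579 mm².
F_nw = 0.6 F_EXX = 0.6 × 550 = 330 MPa.
φR_n = 0.75 × 330 × 7579 × 10⁻³ = 1876 kN.

φR_n ≈ 1880 kN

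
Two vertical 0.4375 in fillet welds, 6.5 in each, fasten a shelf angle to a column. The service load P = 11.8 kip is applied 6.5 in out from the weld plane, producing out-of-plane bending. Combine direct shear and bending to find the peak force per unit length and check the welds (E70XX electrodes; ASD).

E70XX → F_EXX = 70 ksi.
L_w = 2 × 6.5 = 13 in; section modulus (unit throat) S = 2 × L²/6 = 14.08 in².
Direct shear f_v = P/L_w = 11.8/13 = 0.9077 kip/in.
Moment M = P × e = 11.8 × 6.5 = 76.7 kip·in; bending f_b = M/S = 5.446 kip/in.
f_max = √(f_v² + f_b²) = √(0.9077² + 5.446²) = 5.521 kip/in.
r_n/Ω = (1/2.0) × 0.6 × 70 × (0.707 × 0.4375) = 6.496 kip/in → adequate.

f_max ≈ 5.52 kip/in; adequate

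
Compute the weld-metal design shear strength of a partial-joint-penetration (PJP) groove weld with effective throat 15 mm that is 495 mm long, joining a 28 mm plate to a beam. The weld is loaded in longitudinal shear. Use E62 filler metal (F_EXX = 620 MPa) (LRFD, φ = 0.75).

Effective throat (given) t_e = 15 mm.
A_we = 15 × 495 = 7425 mm².
F_nw = 0.6 F_EXX = 372 MPa.
φR_n = 0.75 × 372 × 7425 × 10⁻³ = 2072 kN.

φR_n ≈ 2070 kN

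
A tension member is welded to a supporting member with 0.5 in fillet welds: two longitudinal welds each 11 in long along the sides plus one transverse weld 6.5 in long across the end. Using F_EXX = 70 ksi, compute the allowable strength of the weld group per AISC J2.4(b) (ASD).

t_e = 0.707 × 0.5 = 0.3535 in.
R_nwl = 0.6 × 70 × 0.3535 × 22 = 326.6 kips (longitudinal, 2 welds).
R_nwt = 0.6 × 70 × 0.3535 × 6.5 = 96.51 kips (transverse, base value).
(i) R_nwl + R_nwt = 423.1 kips; (ii) 0.85 R_nwl + 1.5 R_nwt = 422.4 kips.
R_n = max = 423.1 kips [governs: (i)]; R_n/Ω = 211.6 kips.

R_n/Ω ≈ 212 kips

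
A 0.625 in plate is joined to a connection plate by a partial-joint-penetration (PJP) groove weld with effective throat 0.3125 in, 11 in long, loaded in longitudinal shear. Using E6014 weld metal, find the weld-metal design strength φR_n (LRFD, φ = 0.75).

φR_n ≈ 92.8 kips

E60XX → F_EXX = 60 ksi.
Effective throat (given) t_e = 0.3125 in.
A_we = 0.3125 × 11 = 3.438 in².
F_nw = 0.6 F_EXX = 36 ksi.
φR_n = 0.75 × 36 × 3.438 = 92.81 kips.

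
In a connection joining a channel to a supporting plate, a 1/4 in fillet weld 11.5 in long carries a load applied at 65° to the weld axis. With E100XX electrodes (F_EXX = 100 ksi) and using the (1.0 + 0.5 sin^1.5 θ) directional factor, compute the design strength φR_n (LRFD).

t_e = 0.707 × 0.25 = 0.1767 in; A_we = 0.1767 × 11.5 = 2.033 in².
Directional factor: 1.0 + 0.5 sin^1.5(65°) = 1.431.
F_nw = 0.6 × 100 × 1.431 = 85.88 ksi.
φR_n = 0.75 × 85.88 × 2.033 = 130.9 kips.

φR_n ≈ 131 kips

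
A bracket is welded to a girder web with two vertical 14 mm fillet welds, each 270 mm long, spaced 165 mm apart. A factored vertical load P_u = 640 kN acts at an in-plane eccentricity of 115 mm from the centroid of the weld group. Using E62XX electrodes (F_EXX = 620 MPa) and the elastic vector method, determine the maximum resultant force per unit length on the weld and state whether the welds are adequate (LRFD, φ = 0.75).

f_max ≈ 2510 N/mm; adequate

Total weld length L_w = 540 mm. Treat welds as unit-width lines.
Polar moment about centroid: J = 2[d³/12 + d(b/2)²] = 2[270³/12 + 270×82.5²] = 6956000 mm³.
Direct shear f_v = P/L_w = 640×10³ / 540 = 1185 N/mm (vertical).
Torsion M = P·e = 640×10³ × 115 = 73600000 N·mm.
Critical point at (x, y) = (82.5, 135) from centroid. f_tx = M·y/J = 1428 N/mm; f_ty = M·x/J = 872.9 N/mm.
Resultant f_max = √[f_tx² + (f_v + f_ty)²] = √[1428² + (1185 + 872.9)²] = 2505 N/mm.
Capacity per unit length: φr_n = 0.75 × 0.6 × 620 × (0.707 × 14) = 2762 N/mm.
2505 ≤ 2762 → adequate.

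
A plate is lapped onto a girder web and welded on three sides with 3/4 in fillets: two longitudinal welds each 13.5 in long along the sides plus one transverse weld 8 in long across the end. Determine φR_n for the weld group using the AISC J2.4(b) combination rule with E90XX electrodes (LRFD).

E90XX → F_EXX = 90 ksi.
t_e = 0.707 × 0.75 = 0.5302 in.
R_nwl = 0.6 × 90 × 0.5302 × 27 = 773.1 kip (longitudinal, 2 welds).
R_nwt = 0.6 × 90 × 0.5302 × 8 = 229.1 kip (transverse, base value).
(i) R_nwl + R_nwt = 1002 kip; (ii) 0.85 R_nwl + 1.5 R_nwt = 1001 kip.
R_n = max = 1002 kip [governs: (i)]; φR_n = 751.6 kip.

φR_n ≈ 752 kip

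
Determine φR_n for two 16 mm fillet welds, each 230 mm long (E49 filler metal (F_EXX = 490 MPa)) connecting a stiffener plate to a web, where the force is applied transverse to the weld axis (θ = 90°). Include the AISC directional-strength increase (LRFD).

t_e = 0.707 × 16 = 11.31 mm; A_we = 11.31 × 460 = 5204 mm².
Directional factor: 1.0 + 0.5 sin^1.5(90°) = 1.5.
F_nw = 0.6 × 490 × 1.5 = 441 MPa.
φR_n = 0.75 × 441 × 5204 × 10⁻³ = 1721 kN.

φR_n ≈ 1720 kN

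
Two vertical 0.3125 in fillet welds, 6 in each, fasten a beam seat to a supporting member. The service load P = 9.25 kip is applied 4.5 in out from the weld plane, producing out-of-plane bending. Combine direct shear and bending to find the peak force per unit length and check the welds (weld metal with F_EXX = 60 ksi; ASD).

f_max ≈ 3.55 kip/in; adequate

L_w = 2 × 6 = 12 in; section modulus (unit throat) S = 2 × L²/6 = 12 in².
Direct shear f_v = P/L_w = 9.25/12 = 0.7708 kip/in.
Moment M = P × e = 9.25 × 4.5 = 41.625 kip·in; bending f_b = M/S = 3.469 kip/in.
f_max = √(f_v² + f_b²) = √(0.7708² + 3.469²) = 3.553 kip/in.
r_n/Ω = (1/2.0) × 0.6 × 60 × (0.707 × 0.3125) = 3.977 kip/in → adequate.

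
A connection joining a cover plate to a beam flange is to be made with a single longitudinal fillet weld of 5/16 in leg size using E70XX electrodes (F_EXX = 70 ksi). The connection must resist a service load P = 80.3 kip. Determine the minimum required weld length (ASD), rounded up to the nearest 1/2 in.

Throat t_e = 0.707 × 0.3125 = 0.2209 in.
r_n/Ω = (0.6 × 70 × 0.2209) / 2.0 = 4.64 kip/in.
L_req = P / (r_n/Ω) = 80.3 / 4.64 = 17.31 in total.
Round up → use L = 17.5 in.

L = 17.5 in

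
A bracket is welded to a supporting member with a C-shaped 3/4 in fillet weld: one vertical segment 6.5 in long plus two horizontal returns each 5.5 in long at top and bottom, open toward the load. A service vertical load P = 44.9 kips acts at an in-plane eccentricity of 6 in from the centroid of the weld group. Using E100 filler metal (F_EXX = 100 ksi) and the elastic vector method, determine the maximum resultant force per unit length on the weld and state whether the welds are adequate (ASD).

Total weld length L_w = 17.5 in. Treat welds as unit-width lines.
Centroid: x̄ = 2×5.5×2.75 / 17.5 = 1.729 in from the vertical weld.
Polar moment about centroid: J = I_x + I_y = [6.5³/12 + 2×5.5×3.25²] + [6.5×1.729² + 2(5.5³/12 + 5.5×1.021²)] = 197.7 in³.
Direct shear f_v = P/L_w = 44.9 / 17.5 = 2.566 kip/in (vertical).
Torsion M = P·e = 44.9 × 6 = 269.4 kip·in.
Critical point at (x, y) = (3.771, 3.25) from centroid. f_tx = M·y/J = 4.429 kip/in; f_ty = M·x/J = 5.139 kip/in.
Resultant f_max = √[f_tx² + (f_v + f_ty)²] = √[4.429² + (2.566 + 5.139)²] = 8.887 kip/in.
Capacity per unit length: r_n/Ω = (1/2.0) × 0.6 × 100 × (0.707 × 0.75) = 15.91 kip/in.
8.887 ≤ 15.91 → adequate.

f_max ≈ 8.89 kip/in; adequate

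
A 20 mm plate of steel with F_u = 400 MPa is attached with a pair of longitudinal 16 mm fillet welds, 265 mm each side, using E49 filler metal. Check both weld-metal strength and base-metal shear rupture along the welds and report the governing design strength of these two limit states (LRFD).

E49XX → F_EXX = 490 MPa.
t_e = 0.707 × 16 = 11.31 mm; L = 530 mm.
Weld metal: φR_n = 0.75 × 0.6 × 490 × 11.31 × 530 × 10⁻³ = 1322 kN.
Base metal (shear rupture): φR_n = 0.75 × 0.6 × 400 × 20 × 530 × 10⁻³ = 1908 kN.
Governing: weld metal.

φR_n ≈ 1320 kN (weld metal governs)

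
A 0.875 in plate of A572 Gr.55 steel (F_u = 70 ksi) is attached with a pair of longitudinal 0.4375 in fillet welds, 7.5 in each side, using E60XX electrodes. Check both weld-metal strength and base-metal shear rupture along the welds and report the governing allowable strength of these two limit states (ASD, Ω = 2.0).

E60XX → F_EXX = 60 ksi.
t_e = 0.707 × 0.4375 = 0.3093 in; L = 15 in.
Weld metal: R_n/Ω = (1/2.0) × 0.6 × 60 × 0.3093 × 15 = 83.51 kips.
Base metal (shear rupture): R_n/Ω = (1/2.0) × 0.6 × 70 × 0.875 × 15 = 275.6 kips.
Governing: weld metal.

R_n/Ω ≈ 83.5 kips (weld metal governs)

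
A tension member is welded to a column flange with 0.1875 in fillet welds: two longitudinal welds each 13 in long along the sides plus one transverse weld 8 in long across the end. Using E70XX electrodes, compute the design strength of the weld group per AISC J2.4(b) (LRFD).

E70XX → F_EXX = 70 ksi.
t_e = 0.707 × 0.1875 = 0.1326 in.
R_nwl = 0.6 × 70 × 0.1326 × 26 = 144.8 kip (longitudinal, 2 welds).
R_nwt = 0.6 × 70 × 0.1326 × 8 = 44.54 kip (transverse, base value).
(i) R_nwl + R_nwt = 189.3 kip; (ii) 0.85 R_nwl + 1.5 R_nwt = 189.9 kip.
R_n = max = 189.9 kip [governs: (ii)]; φR_n = 142.4 kip.

φR_n ≈ 142 kip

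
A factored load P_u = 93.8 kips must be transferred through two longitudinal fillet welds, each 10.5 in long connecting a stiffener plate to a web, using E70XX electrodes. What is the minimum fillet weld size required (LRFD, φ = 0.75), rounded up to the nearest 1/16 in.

E70XX → F_EXX = 70 ksi.
Total weld length L = 21 in.
Required throat t_e = P_u / (φ × 0.6 F_EXX × L) = 93.8 / (0.75 × 0.6 × 70 × 21) = 0.1418 in.
Required leg w = t_e / 0.707 = 0.2006 in → use 1/4 in.

w = 1/4 in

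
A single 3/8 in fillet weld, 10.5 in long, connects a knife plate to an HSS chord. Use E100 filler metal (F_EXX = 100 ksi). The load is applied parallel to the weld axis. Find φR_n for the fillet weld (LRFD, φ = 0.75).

φR_n ≈ 125 kip

Effective throat t_e = 0.707 × 0.375 = 0.2651 in.
Total length L = 10.5 in; A_we = 0.2651 × 10.5 = 2.784 in².
F_nw = 0.6 F_EXX = 0.6 × 100 = 60 ksi.
φR_n = 0.75 × 60 × 2.784 = 125.3 kip.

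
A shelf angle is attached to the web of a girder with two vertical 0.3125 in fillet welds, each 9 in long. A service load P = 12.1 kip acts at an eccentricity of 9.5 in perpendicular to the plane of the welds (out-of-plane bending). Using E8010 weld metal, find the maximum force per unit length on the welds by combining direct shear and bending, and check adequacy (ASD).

E80XX → F_EXX = 80 ksi.
L_w = 2 × 9 = 18 in; section modulus (unit throat) S = 2 × L²/6 = 27 in².
Direct shear f_v = P/L_w = 12.1/18 = 0.6722 kip/in.
Moment M = P × e = 12.1 × 9.5 = 114.95 kip·in; bending f_b = M/S = 4.257 kip/in.
f_max = √(f_v² + f_b²) = √(0.6722² + 4.257²) = 4.31 kip/in.
r_n/Ω = (1/2.0) × 0.6 × 80 × (0.707 × 0.3125) = 5.302 kip/in → adequate.

f_max ≈ 4.31 kip/in; adequate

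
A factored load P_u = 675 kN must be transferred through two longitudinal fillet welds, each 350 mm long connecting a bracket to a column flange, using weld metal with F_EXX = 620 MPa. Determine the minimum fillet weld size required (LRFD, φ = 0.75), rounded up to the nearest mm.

Total weld length L = 700 mm.
Required throat t_e = P_u / (φ × 0.6 F_EXX × L) = 675 / (0.75 × 0.6 × 620 × 700 × 10⁻³) = 3.456 mm.
Required leg w = t_e / 0.707 = 4.889 mm → use 5 mm.

w = 5 mm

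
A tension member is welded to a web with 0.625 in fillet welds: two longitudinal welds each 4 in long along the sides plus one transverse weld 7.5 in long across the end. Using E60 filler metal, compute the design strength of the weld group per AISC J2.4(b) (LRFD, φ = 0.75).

φR_n ≈ 215 kips

E60XX → F_EXX = 60 ksi.
t_e = 0.707 × 0.625 = 0.4419 in.
R_nwl = 0.6 × 60 × 0.4419 × 8 = 127.3 kips (longitudinal, 2 welds).
R_nwt = 0.6 × 60 × 0.4419 × 7.5 = 119.3 kips (transverse, base value).
(i) R_nwl + R_nwt = 246.6 kips; (ii) 0.85 R_nwl + 1.5 R_nwt = 287.1 kips.
R_n = max = 287.1 kips [governs: (ii)]; φR_n = 215.3 kips.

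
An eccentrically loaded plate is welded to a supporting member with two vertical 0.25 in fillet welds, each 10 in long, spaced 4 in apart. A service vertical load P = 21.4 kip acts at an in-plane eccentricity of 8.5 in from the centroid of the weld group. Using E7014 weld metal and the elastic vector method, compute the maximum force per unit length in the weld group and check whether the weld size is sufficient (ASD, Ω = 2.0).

E70XX → F_EXX = 70 ksi.
Total weld length L_w = 20 in. Treat welds as unit-width lines.
Polar moment about centroid: J = 2[d³/12 + d(b/2)²] = 2[10³/12 + 10×2²] = 246.7 in³.
Direct shear f_v = P/L_w = 21.4 / 20 = 1.07 kip/in (vertical).
Torsion M = P·e = 21.4 × 8.5 = 181.9 kip·in.
Critical point at (x, y) = (2, 5) from centroid. f_tx = M·y/J = 3.687 kip/in; f_ty = M·x/J = 1.475 kip/in.
Resultant f_max = √[f_tx² + (f_v + f_ty)²] = √[3.687² + (1.07 + 1.475)²] = 4.48 kip/in.
Capacity per unit length: r_n/Ω = (1/2.0) × 0.6 × 70 × (0.707 × 0.25) = 3.712 kip/in.
4.48 > 3.712 → NOT adequate.

f_max ≈ 4.48 kip/in; NOT adequate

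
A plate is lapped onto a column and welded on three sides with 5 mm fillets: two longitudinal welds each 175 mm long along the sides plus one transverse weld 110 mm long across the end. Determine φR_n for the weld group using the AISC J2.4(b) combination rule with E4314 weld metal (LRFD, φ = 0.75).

E43XX → F_EXX = 430 MPa.
t_e = 0.707 × 5 = 3.535 mm.
R_nwl = 0.6 × 430 × 3.535 × 350 × 10⁻³ = 319.2 kN (longitudinal, 2 welds).
R_nwt = 0.6 × 430 × 3.535 × 110 × 10⁻³ = 100.3 kN (transverse, base value).
(i) R_nwl + R_nwt = 419.5 kN; (ii) 0.85 R_nwl + 1.5 R_nwt = 421.8 kN.
R_n = max = 421.8 kN [governs: (ii)]; φR_n = 316.4 kN.

φR_n ≈ 316 kN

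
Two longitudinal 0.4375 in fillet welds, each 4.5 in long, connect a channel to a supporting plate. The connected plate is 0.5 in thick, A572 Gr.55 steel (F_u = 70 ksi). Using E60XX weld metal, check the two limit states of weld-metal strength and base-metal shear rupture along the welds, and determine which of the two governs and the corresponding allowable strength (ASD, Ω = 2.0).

R_n/Ω ≈ 50.1 kip (weld metal governs)

E60XX → F_EXX = 60 ksi.
t_e = 0.707 × 0.4375 = 0.3093 in; L = 9 in.
Weld metal: R_n/Ω = (1/2.0) × 0.6 × 60 × 0.3093 × 9 = 50.11 kip.
Base metal (shear rupture): R_n/Ω = (1/2.0) × 0.6 × 70 × 0.5 × 9 = 94.5 kip.
Governing: weld metal.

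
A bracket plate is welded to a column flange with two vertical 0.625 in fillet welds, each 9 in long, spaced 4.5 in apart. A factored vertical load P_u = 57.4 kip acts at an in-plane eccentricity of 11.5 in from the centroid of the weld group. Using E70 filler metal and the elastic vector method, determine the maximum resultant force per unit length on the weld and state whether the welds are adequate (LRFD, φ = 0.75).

E70XX → F_EXX = 70 ksi.
Total weld length L_w = 18 in. Treat welds as unit-width lines.
Polar moment about centroid: J = 2[d³/12 + d(b/2)²] = 2[9³/12 + 9×2.25²] = 212.6 in³.
Direct shear f_v = P/L_w = 57.4 / 18 = 3.189 kip/in (vertical).
Torsion M = P·e = 57.4 × 11.5 = 660.1 kip·in.
Critical point at (x, y) = (2.25, 4.5) from centroid. f_tx = M·y/J = 13.97 kip/in; f_ty = M·x/J = 6.985 kip/in.
Resultant f_max = √[f_tx² + (f_v + f_ty)²] = √[13.97² + (3.189 + 6.985)²] = 17.28 kip/in.
Capacity per unit length: φr_n = 0.75 × 0.6 × 70 × (0.707 × 0.625) = 13.92 kip/in.
17.28 > 13.92 → NOT adequate.

f_max ≈ 17.3 kip/in; NOT adequate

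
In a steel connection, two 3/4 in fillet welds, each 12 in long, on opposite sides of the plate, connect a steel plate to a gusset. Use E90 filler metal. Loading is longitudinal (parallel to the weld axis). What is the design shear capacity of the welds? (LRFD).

φR_n ≈ 515 kips

E90XX → F_EXX = 90 ksi.
Effective throat t_e = 0.707 × 0.75 = 0.5302 in.
Total length L = 24 in; A_we = 0.5302 × 24 = 12.73 in².
F_nw = 0.6 F_EXX = 0.6 × 90 = 54 ksi.
φR_n = 0.75 × 54 × 12.73 = 515.4 kips.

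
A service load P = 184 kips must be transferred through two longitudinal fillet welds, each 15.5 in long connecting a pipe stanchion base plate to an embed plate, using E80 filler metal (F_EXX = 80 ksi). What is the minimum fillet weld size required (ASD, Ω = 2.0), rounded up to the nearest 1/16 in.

Total weld length L = 31 in.
Required throat t_e = P × Ω / (0.6 F_EXX × L) = 184 × 2.0 / (0.6 × 80 × 31) = 0.2473 in.
Required leg w = t_e / 0.707 = 0.3498 in → use 3/8 in.

w = 3/8 in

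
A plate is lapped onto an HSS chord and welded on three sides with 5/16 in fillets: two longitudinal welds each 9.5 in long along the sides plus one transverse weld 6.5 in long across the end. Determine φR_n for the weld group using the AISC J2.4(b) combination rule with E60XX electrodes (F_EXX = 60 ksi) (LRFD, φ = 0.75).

t_e = 0.707 × 0.3125 = 0.2209 in.
R_nwl = 0.6 × 60 × 0.2209 × 19 = 151.1 kip (longitudinal, 2 welds).
R_nwt = 0.6 × 60 × 0.2209 × 6.5 = 51.7 kip (transverse, base value).
(i) R_nwl + R_nwt = 202.8 kip; (ii) 0.85 R_nwl + 1.5 R_nwt = 206 kip.
R_n = max = 206 kip [governs: (ii)]; φR_n = 154.5 kip.

φR_n ≈ 155 kip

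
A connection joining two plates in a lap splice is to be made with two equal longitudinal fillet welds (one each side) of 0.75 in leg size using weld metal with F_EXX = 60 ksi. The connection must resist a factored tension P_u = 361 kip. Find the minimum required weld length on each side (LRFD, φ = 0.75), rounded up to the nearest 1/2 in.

L = 13 in on each side

Throat t_e = 0.707 × 0.75 = 0.5302 in.
φr_n = 0.75 × 0.6 × 60 × 0.5302 = 14.32 kip/in.
L_req = P_u / φr_n = 361 / 14.32 = 25.22 in total.
Per side: 25.22 / 2 = 12.61 in.
Round up → use L = 13 in on each side.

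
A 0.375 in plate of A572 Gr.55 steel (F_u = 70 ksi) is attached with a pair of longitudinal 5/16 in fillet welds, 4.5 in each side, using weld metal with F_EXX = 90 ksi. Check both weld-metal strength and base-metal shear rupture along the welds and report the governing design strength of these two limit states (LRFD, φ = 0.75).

φR_n ≈ 80.5 kip (weld metal governs)

t_e = 0.707 × 0.3125 = 0.2209 in; L = 9 in.
Weld metal: φR_n = 0.75 × 0.6 × 90 × 0.2209 × 9 = 80.53 kip.
Base metal (shear rupture): φR_n = 0.75 × 0.6 × 70 × 0.375 × 9 = 106.3 kip.
Governing: weld metal.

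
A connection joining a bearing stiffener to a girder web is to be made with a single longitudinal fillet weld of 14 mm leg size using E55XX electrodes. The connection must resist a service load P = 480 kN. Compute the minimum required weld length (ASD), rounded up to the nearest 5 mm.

E55XX → F_EXX = 550 MPa.
Throat t_e = 0.707 × 14 = 9.898 mm.
r_n/Ω = (0.6 × 550 × 9.898) / 2.0 = 1633 N/mm = 1.633 kN/mm.
L_req = P / (r_n/Ω) = 480 / 1.633 = 293.9 mm total.
Round up → use L = 295 mm.

L = 295 mm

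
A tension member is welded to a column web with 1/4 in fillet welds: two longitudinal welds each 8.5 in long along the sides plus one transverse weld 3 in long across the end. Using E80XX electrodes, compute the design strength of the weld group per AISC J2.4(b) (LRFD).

φR_n ≈ 127 kips

E80XX → F_EXX = 80 ksi.
t_e = 0.707 × 0.25 = 0.1767 in.
R_nwl = 0.6 × 80 × 0.1767 × 17 = 144.2 kips (longitudinal, 2 welds).
R_nwt = 0.6 × 80 × 0.1767 × 3 = 25.45 kips (transverse, base value).
(i) R_nwl + R_nwt = 169.7 kips; (ii) 0.85 R_nwl + 1.5 R_nwt = 160.8 kips.
R_n = max = 169.7 kips [governs: (i)]; φR_n = 127.3 kips.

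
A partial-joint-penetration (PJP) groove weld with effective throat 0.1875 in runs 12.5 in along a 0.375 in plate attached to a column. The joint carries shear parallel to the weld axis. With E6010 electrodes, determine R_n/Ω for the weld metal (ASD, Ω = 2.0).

E60XX → F_EXX = 60 ksi.
Effective throat (given) t_e = 0.1875 in.
A_we = 0.1875 × 12.5 = 2.344 in².
F_nw = 0.6 F_EXX = 36 ksi.
R_n/Ω = (36 × 2.344) / 2.0 = 42.19 kip.

R_n/Ω ≈ 42.2 kip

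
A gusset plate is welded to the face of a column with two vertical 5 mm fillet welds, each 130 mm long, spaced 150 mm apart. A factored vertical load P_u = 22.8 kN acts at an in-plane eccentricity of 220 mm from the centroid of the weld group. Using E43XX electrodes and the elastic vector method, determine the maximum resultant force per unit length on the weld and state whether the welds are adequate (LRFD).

E43XX → F_EXX = 430 MPa.
Total weld length L_w = 260 mm. Treat welds as unit-width lines.
Polar moment about centroid: J = 2[d³/12 + d(b/2)²] = 2[130³/12 + 130×75²] = 1829000 mm³.
Direct shear f_v = P/L_w = 22.8×10³ / 260 = 87.69 N/mm (vertical).
Torsion M = P·e = 22.8×10³ × 220 = 5016000 N·mm.
Critical point at (x, y) = (75, 65) from centroid. f_tx = M·y/J = 178.3 N/mm; f_ty = M·x/J = 205.7 N/mm.
Resultant f_max = √[f_tx² + (f_v + f_ty)²] = √[178.3² + (87.69 + 205.7)²] = 343.3 N/mm.
Capacity per unit length: φr_n = 0.75 × 0.6 × 430 × (0.707 × 5) = 684 N/mm.
343.3 ≤ 684 → adequate.

f_max ≈ 343 N/mm; adequate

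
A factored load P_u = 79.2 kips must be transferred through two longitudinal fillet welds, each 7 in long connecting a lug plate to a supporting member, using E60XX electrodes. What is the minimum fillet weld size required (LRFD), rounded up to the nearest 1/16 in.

w = 5/16 in

E60XX → F_EXX = 60 ksi.
Total weld length L = 14 in.
Required throat t_e = P_u / (φ × 0.6 F_EXX × L) = 79.2 / (0.75 × 0.6 × 60 × 14) = 0.2095 in.
Required leg w = t_e / 0.707 = 0.2964 in → use 5/16 in.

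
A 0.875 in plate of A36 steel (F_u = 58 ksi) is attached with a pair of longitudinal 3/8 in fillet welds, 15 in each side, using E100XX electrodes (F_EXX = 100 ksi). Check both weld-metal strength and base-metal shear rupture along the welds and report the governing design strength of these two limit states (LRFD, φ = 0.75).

t_e = 0.707 × 0.375 = 0.2651 in; L = 30 in.
Weld metal: φR_n = 0.75 × 0.6 × 100 × 0.2651 × 30 = 357.9 kips.
Base metal (shear rupture): φR_n = 0.75 × 0.6 × 58 × 0.875 × 30 = 685.1 kips.
Governing: weld metal.

φR_n ≈ 358 kips (weld metal governs)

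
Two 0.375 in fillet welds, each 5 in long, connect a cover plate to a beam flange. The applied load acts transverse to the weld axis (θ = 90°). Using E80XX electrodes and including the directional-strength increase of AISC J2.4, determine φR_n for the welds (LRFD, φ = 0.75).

φR_n ≈ 143 kip

E80XX → F_EXX = 80 ksi.
t_e = 0.707 × 0.375 = 0.2651 in; A_we = 0.2651 × 10 = 2.651 in².
Directional factor: 1.0 + 0.5 sin^1.5(90°) = 1.5.
F_nw = 0.6 × 80 × 1.5 = 72 ksi.
φR_n = 0.75 × 72 × 2.651 = 143.2 kip.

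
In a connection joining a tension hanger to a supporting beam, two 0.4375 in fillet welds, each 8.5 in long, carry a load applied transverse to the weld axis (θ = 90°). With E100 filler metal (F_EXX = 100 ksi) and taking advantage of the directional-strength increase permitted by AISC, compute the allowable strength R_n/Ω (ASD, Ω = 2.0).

t_e = 0.707 × 0.4375 = 0.3093 in; A_we = 0.3093 × 17 = 5.258 in².
Directional factor: 1.0 + 0.5 sin^1.5(90°) = 1.5.
F_nw = 0.6 × 100 × 1.5 = 90 ksi.
R_n/Ω = (90 × 5.258) / 2.0 = 236.6 kips.

R_n/Ω ≈ 237 kips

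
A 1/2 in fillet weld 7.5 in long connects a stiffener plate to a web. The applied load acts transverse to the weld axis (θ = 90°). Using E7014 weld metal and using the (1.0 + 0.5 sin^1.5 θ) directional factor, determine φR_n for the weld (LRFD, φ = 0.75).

E70XX → F_EXX = 70 ksi.
t_e = 0.707 × 0.5 = 0.3535 in; A_we = 0.3535 × 7.5 = 2.651 in².
Directional factor: 1.0 + 0.5 sin^1.5(90°) = 1.5.
F_nw = 0.6 × 70 × 1.5 = 63 ksi.
φR_n = 0.75 × 63 × 2.651 = 125.3 kips.

φR_n ≈ 125 kips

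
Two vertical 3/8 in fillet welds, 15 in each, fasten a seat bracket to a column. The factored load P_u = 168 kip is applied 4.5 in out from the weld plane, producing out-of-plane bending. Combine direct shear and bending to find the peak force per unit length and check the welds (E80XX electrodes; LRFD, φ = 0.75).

E80XX → F_EXX = 80 ksi.
L_w = 2 × 15 = 30 in; section modulus (unit throat) S = 2 × L²/6 = 75 in².
Direct shear f_v = P/L_w = 168/30 = 5.6 kip/in.
Moment M = P × e = 168 × 4.5 = 756 kip·in; bending f_b = M/S = 10.08 kip/in.
f_max = √(f_v² + f_b²) = √(5.6² + 10.08²) = 11.53 kip/in.
φr_n = 0.75 × 0.6 × 80 × (0.707 × 0.375) = 9.544 kip/in → NOT adequate.

f_max ≈ 11.5 kip/in; NOT adequate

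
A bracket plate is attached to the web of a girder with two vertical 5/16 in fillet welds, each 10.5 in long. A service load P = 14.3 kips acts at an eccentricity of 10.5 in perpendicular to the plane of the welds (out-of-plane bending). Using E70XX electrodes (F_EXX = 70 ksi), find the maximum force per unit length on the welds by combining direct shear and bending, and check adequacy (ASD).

L_w = 2 × 10.5 = 21 in; section modulus (unit throat) S = 2 × L²/6 = 36.75 in².
Direct shear f_v = P/L_w = 14.3/21 = 0.681 kip/in.
Moment M = P × e = 14.3 × 10.5 = 150.15 kip·in; bending f_b = M/S = 4.086 kip/in.
f_max = √(f_v² + f_b²) = √(0.681² + 4.086²) = 4.142 kip/in.
r_n/Ω = (1/2.0) × 0.6 × 70 × (0.707 × 0.3125) = 4.64 kip/in → adequate.

f_max ≈ 4.14 kip/in; adequate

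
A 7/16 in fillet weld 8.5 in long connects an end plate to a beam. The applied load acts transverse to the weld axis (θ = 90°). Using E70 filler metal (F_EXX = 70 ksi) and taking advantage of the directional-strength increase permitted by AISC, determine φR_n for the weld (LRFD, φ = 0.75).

t_e = 0.707 × 0.4375 = 0.3093 in; A_we = 0.3093 × 8.5 = 2.629 in².
Directional factor: 1.0 + 0.5 sin^1.5(90°) = 1.5.
F_nw = 0.6 × 70 × 1.5 = 63 ksi.
φR_n = 0.75 × 63 × 2.629 = 124.2 kips.

φR_n ≈ 124 kips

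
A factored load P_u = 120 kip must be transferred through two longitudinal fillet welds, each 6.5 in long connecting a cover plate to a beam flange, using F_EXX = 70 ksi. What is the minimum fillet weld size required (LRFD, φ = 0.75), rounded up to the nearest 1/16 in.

w = 7/16 in

Total weld length L = 13 in.
Required throat t_e = P_u / (φ × 0.6 F_EXX × L) = 120 / (0.75 × 0.6 × 70 × 13) = 0.293 in.
Required leg w = t_e / 0.707 = 0.4145 in → use 7/16 in.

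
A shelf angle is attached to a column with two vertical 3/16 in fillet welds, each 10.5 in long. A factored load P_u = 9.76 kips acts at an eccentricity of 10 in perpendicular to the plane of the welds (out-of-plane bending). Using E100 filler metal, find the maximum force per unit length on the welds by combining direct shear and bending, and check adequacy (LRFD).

E100XX → F_EXX = 100 ksi.
L_w = 2 × 10.5 = 21 in; section modulus (unit throat) S = 2 × L²/6 = 36.75 in².
Direct shear f_v = P/L_w = 9.76/21 = 0.4648 kip/in.
Moment M = P × e = 9.76 × 10 = 97.6 kip·in; bending f_b = M/S = 2.656 kip/in.
f_max = √(f_v² + f_b²) = √(0.4648² + 2.656²) = 2.696 kip/in.
φr_n = 0.75 × 0.6 × 100 × (0.707 × 0.1875) = 5.965 kip/in → adequate.

f_max ≈ 2.7 kip/in; adequate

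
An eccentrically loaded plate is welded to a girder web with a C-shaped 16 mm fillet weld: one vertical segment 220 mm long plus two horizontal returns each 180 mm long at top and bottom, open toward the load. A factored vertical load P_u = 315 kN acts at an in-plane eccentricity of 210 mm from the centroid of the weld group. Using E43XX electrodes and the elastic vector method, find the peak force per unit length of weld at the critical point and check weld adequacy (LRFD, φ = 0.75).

f_max ≈ 1940 N/mm; adequate

E43XX → F_EXX = 430 MPa.
Total weld length L_w = 580 mm. Treat welds as unit-width lines.
Centroid: x̄ = 2×180×90 / 580 = 55.86 mm from the vertical weld.
Polar moment about centroid: J = I_x + I_y = [220³/12 + 2×180×110²] + [220×55.86² + 2(180³/12 + 180×34.14²)] = 7321000 mm³.
Direct shear f_v = P/L_w = 315×10³ / 580 = 543.1 N/mm (vertical).
Torsion M = P·e = 315×10³ × 210 = 66150000 N·mm.
Critical point at (x, y) = (124.1, 110) from centroid. f_tx = M·y/J = 993.9 N/mm; f_ty = M·x/J = 1122 N/mm.
Resultant f_max = √[f_tx² + (f_v + f_ty)²] = √[993.9² + (543.1 + 1122)²] = 1939 N/mm.
Capacity per unit length: φr_n = 0.75 × 0.6 × 430 × (0.707 × 16) = 2189 N/mm.
1939 ≤ 2189 → adequate.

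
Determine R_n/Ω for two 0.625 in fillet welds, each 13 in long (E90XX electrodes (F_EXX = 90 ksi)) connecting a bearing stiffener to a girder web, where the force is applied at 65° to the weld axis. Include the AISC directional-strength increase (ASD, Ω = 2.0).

t_e = 0.707 × 0.625 = 0.4419 in; A_we = 0.4419 × 26 = 11.49 in².
Directional factor: 1.0 + 0.5 sin^1.5(65°) = 1.431.
F_nw = 0.6 × 90 × 1.431 = 77.3 ksi.
R_n/Ω = (77.3 × 11.49) / 2.0 = 444 kip.

R_n/Ω ≈ 444 kip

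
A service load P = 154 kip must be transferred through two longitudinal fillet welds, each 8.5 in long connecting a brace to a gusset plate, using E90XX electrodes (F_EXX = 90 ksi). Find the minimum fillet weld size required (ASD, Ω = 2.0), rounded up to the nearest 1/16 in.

Total weld length L = 17 in.
Required throat t_e = P × Ω / (0.6 F_EXX × L) = 154 × 2.0 / (0.6 × 90 × 17) = 0.3355 in.
Required leg w = t_e / 0.707 = 0.4746 in → use 1/2 in.

w = 1/2 in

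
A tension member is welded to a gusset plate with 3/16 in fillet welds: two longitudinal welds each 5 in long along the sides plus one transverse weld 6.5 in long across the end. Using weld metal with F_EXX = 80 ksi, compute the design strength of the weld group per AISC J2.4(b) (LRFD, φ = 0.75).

φR_n ≈ 87.1 kips

t_e = 0.707 × 0.1875 = 0.1326 in.
R_nwl = 0.6 × 80 × 0.1326 × 10 = 63.63 kips (longitudinal, 2 welds).
R_nwt = 0.6 × 80 × 0.1326 × 6.5 = 41.36 kips (transverse, base value).
(i) R_nwl + R_nwt = 105 kips; (ii) 0.85 R_nwl + 1.5 R_nwt = 116.1 kips.
R_n = max = 116.1 kips [governs: (ii)]; φR_n = 87.09 kips.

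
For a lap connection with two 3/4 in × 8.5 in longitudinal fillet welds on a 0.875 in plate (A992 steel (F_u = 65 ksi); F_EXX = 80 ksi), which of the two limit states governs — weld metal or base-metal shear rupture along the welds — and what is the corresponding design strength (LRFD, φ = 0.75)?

t_e = 0.707 × 0.75 = 0.5302 in; L = 17 in.
Weld metal: φR_n = 0.75 × 0.6 × 80 × 0.5302 × 17 = 324.5 kips.
Base metal (shear rupture): φR_n = 0.75 × 0.6 × 65 × 0.875 × 17 = 435.1 kips.
Governing: weld metal.

φR_n ≈ 325 kips (weld metal governs)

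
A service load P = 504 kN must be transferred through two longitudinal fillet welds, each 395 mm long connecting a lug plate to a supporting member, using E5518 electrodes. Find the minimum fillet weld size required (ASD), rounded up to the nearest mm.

w = 6 mm

E55XX → F_EXX = 550 MPa.
Total weld length L = 790 mm.
Required throat t_e = P × Ω / (0.6 F_EXX × L) = 504 × 2.0 / (0.6 × 550 × 790 × 10⁻³) = 3.867 mm.
Required leg w = t_e / 0.707 = 5.469 mm → use 6 mm.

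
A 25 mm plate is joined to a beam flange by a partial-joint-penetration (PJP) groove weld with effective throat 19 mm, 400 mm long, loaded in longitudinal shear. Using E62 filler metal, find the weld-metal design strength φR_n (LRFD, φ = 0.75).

E62XX → F_EXX = 620 MPa.
Effective throat (given) t_e = 19 mm.
A_we = 19 × 400 = 7600 mm².
F_nw = 0.6 F_EXX = 372 MPa.
φR_n = 0.75 × 372 × 7600 × 10⁻³ = 2120 kN.

φR_n ≈ 2120 kN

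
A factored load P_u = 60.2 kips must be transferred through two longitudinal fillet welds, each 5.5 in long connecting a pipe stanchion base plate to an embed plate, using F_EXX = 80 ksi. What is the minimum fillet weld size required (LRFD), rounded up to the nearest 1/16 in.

Total weld length L = 11 in.
Required throat t_e = P_u / (φ × 0.6 F_EXX × L) = 60.2 / (0.75 × 0.6 × 80 × 11) = 0.152 in.
Required leg w = t_e / 0.707 = 0.215 in → use 1/4 in.

w = 1/4 in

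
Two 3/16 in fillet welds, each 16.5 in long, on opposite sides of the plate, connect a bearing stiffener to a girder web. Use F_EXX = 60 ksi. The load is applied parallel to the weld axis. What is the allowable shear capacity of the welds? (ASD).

R_n/Ω ≈ 78.7 kips

Effective throat t_e = 0.707 × 0.1875 = 0.1326 in.
Total length L = 33 in; A_we = 0.1326 × 33 = 4.375 in².
F_nw = 0.6 F_EXX = 0.6 × 60 = 36 ksi.
R_n = 36 × 4.375 = 157.5 kips; R_n/Ω = 157.5/2.0 = 78.74 kips.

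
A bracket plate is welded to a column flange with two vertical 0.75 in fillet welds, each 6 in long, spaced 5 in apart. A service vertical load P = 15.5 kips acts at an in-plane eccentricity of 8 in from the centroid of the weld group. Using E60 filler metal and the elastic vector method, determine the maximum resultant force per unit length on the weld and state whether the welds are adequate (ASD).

E60XX → F_EXX = 60 ksi.
Total weld length L_w = 12 in. Treat welds as unit-width lines.
Polar moment about centroid: J = 2[d³/12 + d(b/2)²] = 2[6³/12 + 6×2.5²] = 111 in³.
Direct shear f_v = P/L_w = 15.5 / 12 = 1.292 kip/in (vertical).
Torsion M = P·e = 15.5 × 8 = 124 kip·in.
Critical point at (x, y) = (2.5, 3) from centroid. f_tx = M·y/J = 3.351 kip/in; f_ty = M·x/J = 2.793 kip/in.
Resultant f_max = √[f_tx² + (f_v + f_ty)²] = √[3.351² + (1.292 + 2.793)²] = 5.283 kip/in.
Capacity per unit length: r_n/Ω = (1/2.0) × 0.6 × 60 × (0.707 × 0.75) = 9.544 kip/in.
5.283 ≤ 9.544 → adequate.

f_max ≈ 5.28 kip/in; adequate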